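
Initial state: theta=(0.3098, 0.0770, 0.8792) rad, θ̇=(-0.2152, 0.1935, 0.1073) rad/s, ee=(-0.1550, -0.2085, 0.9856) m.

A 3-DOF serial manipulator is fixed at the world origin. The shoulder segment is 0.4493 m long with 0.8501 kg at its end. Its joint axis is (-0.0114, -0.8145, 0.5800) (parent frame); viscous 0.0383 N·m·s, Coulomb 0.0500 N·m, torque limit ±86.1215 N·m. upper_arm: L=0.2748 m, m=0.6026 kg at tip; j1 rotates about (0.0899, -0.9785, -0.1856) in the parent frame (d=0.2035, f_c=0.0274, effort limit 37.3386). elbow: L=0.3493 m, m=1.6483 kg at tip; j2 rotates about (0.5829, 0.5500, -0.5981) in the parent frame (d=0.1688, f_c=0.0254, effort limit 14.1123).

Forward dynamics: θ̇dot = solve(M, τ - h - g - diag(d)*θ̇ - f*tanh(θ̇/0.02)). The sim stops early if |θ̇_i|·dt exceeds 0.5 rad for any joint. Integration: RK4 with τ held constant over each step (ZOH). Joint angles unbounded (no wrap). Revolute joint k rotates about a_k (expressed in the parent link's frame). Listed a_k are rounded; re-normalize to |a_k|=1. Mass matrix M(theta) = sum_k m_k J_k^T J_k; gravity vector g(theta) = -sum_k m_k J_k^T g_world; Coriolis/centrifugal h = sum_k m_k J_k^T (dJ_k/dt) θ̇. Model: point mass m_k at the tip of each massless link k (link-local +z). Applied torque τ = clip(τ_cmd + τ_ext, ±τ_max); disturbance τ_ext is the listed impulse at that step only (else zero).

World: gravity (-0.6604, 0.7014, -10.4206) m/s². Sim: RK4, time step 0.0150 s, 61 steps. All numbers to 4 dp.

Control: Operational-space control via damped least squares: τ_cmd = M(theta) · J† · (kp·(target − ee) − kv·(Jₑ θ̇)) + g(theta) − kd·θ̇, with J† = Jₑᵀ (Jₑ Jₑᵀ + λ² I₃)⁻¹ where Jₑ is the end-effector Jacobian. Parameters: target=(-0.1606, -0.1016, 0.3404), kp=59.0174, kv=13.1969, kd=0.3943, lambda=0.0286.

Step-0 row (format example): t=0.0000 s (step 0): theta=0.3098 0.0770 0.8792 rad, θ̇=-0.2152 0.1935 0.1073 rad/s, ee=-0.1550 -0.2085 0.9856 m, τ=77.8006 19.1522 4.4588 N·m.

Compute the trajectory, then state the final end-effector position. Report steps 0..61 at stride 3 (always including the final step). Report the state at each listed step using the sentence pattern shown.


t=0.0450 s (step 3): theta=0.5572 -0.1982 1.0377 rad, θ̇=8.0355 -8.7100 5.7759 rad/s, ee=-0.1587 -0.2022 0.9499 m, τ=1.5639 1.8496 -0.1353 N·m.
t=0.0900 s (step 6): theta=0.8810 -0.5479 1.2950 rad, θ̇=6.2782 -6.8835 5.3038 rad/s, ee=-0.1801 -0.1814 0.8676 m, τ=-17.1933 -2.9257 -1.5222 N·m.
t=0.1350 s (step 9): theta=1.1268 -0.8284 1.5055 rad, θ̇=4.7453 -5.7058 4.0781 rad/s, ee=-0.2029 -0.1630 0.7845 m, τ=-18.7628 -2.0240 -2.0643 N·m.
t=0.1800 s (step 12): theta=1.3146 -1.0671 1.6651 rad, θ̇=3.6631 -4.9468 3.0551 rad/s, ee=-0.2188 -0.1485 0.7122 m, τ=-17.0431 -0.4216 -1.9948 N·m.
t=0.2250 s (step 15): theta=1.4609 -1.2757 1.7837 rad, θ̇=2.8780 -4.3387 2.2480 rad/s, ee=-0.2274 -0.1364 0.6514 m, τ=-14.8139 1.0162 -1.5349 N·m.
t=0.2700 s (step 18): theta=1.5769 -1.4584 1.8700 rad, θ̇=2.3020 -3.7941 1.6156 rad/s, ee=-0.2300 -0.1254 0.6006 m, τ=-12.8243 2.1622 -0.9109 N·m.
t=0.3150 s (step 21): theta=1.6704 -1.6177 1.9314 rad, θ̇=1.8758 -3.2913 1.1329 rad/s, ee=-0.2283 -0.1153 0.5581 m, τ=-11.2494 3.0277 -0.2887 N·m.
t=0.3600 s (step 24): theta=1.7473 -1.7553 1.9741 rad, θ̇=1.5550 -2.8308 0.7820 rad/s, ee=-0.2238 -0.1063 0.5220 m, τ=-10.0705 3.6461 0.2402 N·m.
t=0.4050 s (step 27): theta=1.8115 -1.8732 2.0035 rad, θ̇=1.3062 -2.4166 0.5418 rad/s, ee=-0.2178 -0.0987 0.4914 m, τ=-9.2073 4.0547 0.6444 N·m.
t=0.4500 s (step 30): theta=1.8656 -1.9735 2.0242 rad, θ̇=1.1060 -2.0508 0.3879 rad/s, ee=-0.2110 -0.0927 0.4653 m, τ=-8.5726 4.2935 0.9285 N·m.
t=0.4950 s (step 33): theta=1.9116 -2.0585 2.0394 rad, θ̇=0.9390 -1.7324 0.2958 rad/s, ee=-0.2043 -0.0882 0.4432 m, τ=-8.0945 4.4031 1.1135 N·m.
t=0.5400 s (step 36): theta=1.9505 -2.1301 2.0515 rad, θ̇=0.7958 -1.4584 0.2447 rad/s, ee=-0.1979 -0.0851 0.4246 m, τ=-7.7217 4.4216 1.2242 N·m.
t=0.5850 s (step 39): theta=1.9835 -2.1904 2.0618 rad, θ̇=0.6707 -1.2248 0.2186 rad/s, ee=-0.1921 -0.0832 0.4090 m, τ=-7.4210 4.3813 1.2830 N·m.
t=0.6300 s (step 42): theta=2.0112 -2.2409 2.0714 rad, θ̇=0.5608 -1.0271 0.2065 rad/s, ee=-0.1871 -0.0822 0.3962 m, τ=-7.1717 4.3072 1.3075 N·m.
t=0.6750 s (step 45): theta=2.0342 -2.2833 2.0805 rad, θ̇=0.4642 -0.8607 0.2013 rad/s, ee=-0.1828 -0.0819 0.3856 m, τ=-6.9612 4.2177 1.3107 N·m.
t=0.7200 s (step 48): theta=2.0531 -2.3188 2.0895 rad, θ̇=0.3797 -0.7215 0.1987 rad/s, ee=-0.1791 -0.0821 0.3769 m, τ=-6.7817 4.1250 1.3016 N·m.
t=0.7650 s (step 51): theta=2.0686 -2.3486 2.0984 rad, θ̇=0.3066 -0.6053 0.1964 rad/s, ee=-0.1761 -0.0827 0.3699 m, τ=-6.6280 4.0364 1.2861 N·m.
t=0.8100 s (step 54): theta=2.0809 -2.3736 2.1072 rad, θ̇=0.2439 -0.5088 0.1933 rad/s, ee=-0.1735 -0.0834 0.3642 m, τ=-6.4964 3.9563 1.2681 N·m.
t=0.8550 s (step 57): theta=2.0907 -2.3947 2.1158 rad, θ̇=0.1909 -0.4289 0.1890 rad/s, ee=-0.1714 -0.0843 0.3596 m, τ=-6.3840 3.8863 1.2496 N·m.
t=0.9000 s (step 60): theta=2.0982 -2.4124 2.1242 rad, θ̇=0.1466 -0.3627 0.1835 rad/s, ee=-0.1697 -0.0852 0.3560 m, τ=-6.2884 3.8269 1.2320 N·m.
t=0.9150 s (step 61): theta=2.1003 -2.4177 2.1269 rad, θ̇=0.1336 -0.3432 0.1814 rad/s, ee=-0.1692 -0.0855 0.3549 m.
final ee position (m): -0.1692 -0.0855 0.3549


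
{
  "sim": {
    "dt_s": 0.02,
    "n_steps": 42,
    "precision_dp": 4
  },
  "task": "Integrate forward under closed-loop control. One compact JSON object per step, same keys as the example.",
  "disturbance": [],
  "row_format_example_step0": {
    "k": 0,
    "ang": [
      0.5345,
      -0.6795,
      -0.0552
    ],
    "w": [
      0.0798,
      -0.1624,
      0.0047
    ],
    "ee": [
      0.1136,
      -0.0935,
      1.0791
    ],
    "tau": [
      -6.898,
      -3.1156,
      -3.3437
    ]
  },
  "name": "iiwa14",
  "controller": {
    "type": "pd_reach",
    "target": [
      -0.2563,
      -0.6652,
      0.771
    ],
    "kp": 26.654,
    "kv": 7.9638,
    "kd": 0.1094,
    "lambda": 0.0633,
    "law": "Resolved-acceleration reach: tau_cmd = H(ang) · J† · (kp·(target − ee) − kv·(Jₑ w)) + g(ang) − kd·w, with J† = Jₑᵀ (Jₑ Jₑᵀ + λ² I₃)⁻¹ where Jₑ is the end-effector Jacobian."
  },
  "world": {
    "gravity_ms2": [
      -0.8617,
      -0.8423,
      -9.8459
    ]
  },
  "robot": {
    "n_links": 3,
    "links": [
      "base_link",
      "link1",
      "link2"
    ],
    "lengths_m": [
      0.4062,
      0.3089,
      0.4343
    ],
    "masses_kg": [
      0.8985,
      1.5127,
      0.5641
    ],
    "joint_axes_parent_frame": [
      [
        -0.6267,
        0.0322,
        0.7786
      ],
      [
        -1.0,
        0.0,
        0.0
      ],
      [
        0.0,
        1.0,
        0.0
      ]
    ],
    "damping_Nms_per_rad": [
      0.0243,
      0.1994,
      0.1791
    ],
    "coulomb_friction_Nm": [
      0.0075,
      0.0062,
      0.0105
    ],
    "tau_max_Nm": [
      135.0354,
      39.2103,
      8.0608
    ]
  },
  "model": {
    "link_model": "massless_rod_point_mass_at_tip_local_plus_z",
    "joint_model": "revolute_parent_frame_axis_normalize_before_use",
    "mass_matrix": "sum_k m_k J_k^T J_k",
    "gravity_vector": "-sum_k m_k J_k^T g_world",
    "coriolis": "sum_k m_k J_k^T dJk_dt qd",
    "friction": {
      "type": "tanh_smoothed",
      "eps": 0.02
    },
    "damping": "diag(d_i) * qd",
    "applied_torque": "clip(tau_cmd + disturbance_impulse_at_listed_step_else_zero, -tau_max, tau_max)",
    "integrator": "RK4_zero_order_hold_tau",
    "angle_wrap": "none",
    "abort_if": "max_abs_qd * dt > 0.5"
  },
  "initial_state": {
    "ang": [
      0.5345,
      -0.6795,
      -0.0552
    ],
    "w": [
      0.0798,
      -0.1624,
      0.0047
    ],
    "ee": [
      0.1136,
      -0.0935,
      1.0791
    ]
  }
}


{"k":1,"ang":[0.5388,-0.6883,-0.0641],"w":[0.3469,-0.7122,-0.8858],"ee":[0.1128,-0.0974,1.0772],"tau":[-5.6145,-1.908,-2.6922]}
{"k":2,"ang":[0.5476,-0.7066,-0.0886],"w":[0.5198,-1.1102,-1.5582],"ee":[0.1086,-0.1065,1.073],"tau":[-4.7552,-0.8857,-2.135]}
{"k":3,"ang":[0.5587,-0.7314,-0.1246],"w":[0.5921,-1.3638,-2.0345],"ee":[0.1018,-0.1197,1.0667],"tau":[-4.1974,-0.014,-1.648]}
{"k":4,"ang":[0.5704,-0.76,-0.1683],"w":[0.5718,-1.495,-2.3378],"ee":[0.093,-0.1358,1.0585],"tau":[-3.8188,0.7432,-1.2144]}
{"k":5,"ang":[0.5808,-0.7902,-0.2166],"w":[0.4748,-1.5319,-2.4934],"ee":[0.0827,-0.1542,1.0486],"tau":[-3.5147,1.4172,-0.8239]}
{"k":6,"ang":[0.5888,-0.8205,-0.2668],"w":[0.3204,-1.5019,-2.528],"ee":[0.0712,-0.1741,1.0371],"tau":[-3.2096,2.0318,-0.4709]}
{"k":7,"ang":[0.5932,-0.8497,-0.3167],"w":[0.1273,-1.4277,-2.4676],"ee":[0.0589,-0.1949,1.0245],"tau":[-2.8581,2.6029,-0.1534]}
{"k":8,"ang":[0.5936,-0.8772,-0.3647],"w":[-0.0878,-1.3272,-2.3359],"ee":[0.0459,-0.2163,1.0109],"tau":[-2.4396,3.1408,0.1292]}
{"k":9,"ang":[0.5895,-0.9026,-0.4095],"w":[-0.3111,-1.2128,-2.1538],"ee":[0.0326,-0.238,0.9967],"tau":[-1.9506,3.6513,0.377]}
{"k":10,"ang":[0.5811,-0.9256,-0.4504],"w":[-0.533,-1.0919,-1.9369],"ee":[0.019,-0.2597,0.9822],"tau":[-1.3945,4.1379,0.59]}
{"k":11,"ang":[0.5683,-0.9461,-0.4867],"w":[-0.7457,-0.9697,-1.6987],"ee":[0.0053,-0.2813,0.9675],"tau":[-0.7823,4.6024,0.769]}
{"k":12,"ang":[0.5514,-0.9643,-0.5182],"w":[-0.9433,-0.8496,-1.4501],"ee":[-0.0083,-0.3027,0.953],"tau":[-0.1271,5.0455,0.9155]}
{"k":13,"ang":[0.5307,-0.9801,-0.5447],"w":[-1.1219,-0.7334,-1.1998],"ee":[-0.0219,-0.3237,0.9387],"tau":[0.5568,5.4673,1.0316]}
{"k":14,"ang":[0.5067,-0.9937,-0.5662],"w":[-1.2787,-0.6225,-0.9544],"ee":[-0.0353,-0.3443,0.9247],"tau":[1.2555,5.8674,1.1201]}
{"k":15,"ang":[0.4798,-1.005,-0.5829],"w":[-1.4123,-0.5176,-0.7193],"ee":[-0.0485,-0.3645,0.9112],"tau":[1.9559,6.2451,1.1839]}
{"k":16,"ang":[0.4505,-1.0144,-0.5951],"w":[-1.5221,-0.419,-0.4986],"ee":[-0.0614,-0.3841,0.8982],"tau":[2.6461,6.5993,1.2264]}
{"k":17,"ang":[0.4192,-1.0219,-0.603],"w":[-1.6083,-0.3271,-0.2952],"ee":[-0.0741,-0.4031,0.8858],"tau":[3.3154,6.9291,1.251]}
{"k":18,"ang":[0.3864,-1.0276,-0.6071],"w":[-1.6717,-0.2421,-0.1112],"ee":[-0.0865,-0.4216,0.8739],"tau":[3.9551,7.2337,1.2607]}
{"k":19,"ang":[0.3525,-1.0316,-0.6077],"w":[-1.7134,-0.1643,0.0512],"ee":[-0.0986,-0.4393,0.8626],"tau":[4.5581,7.5123,1.2594]}
{"k":20,"ang":[0.3181,-1.0342,-0.6053],"w":[-1.7342,-0.0943,0.1888],"ee":[-0.1104,-0.4564,0.8519],"tau":[5.119,7.7648,1.2518]}
{"k":21,"ang":[0.2834,-1.0355,-0.6003],"w":[-1.7372,-0.0313,0.3064],"ee":[-0.1218,-0.4727,0.8418],"tau":[5.6338,7.9907,1.2368]}
{"k":22,"ang":[0.2488,-1.0355,-0.5932],"w":[-1.7241,0.0244,0.4042],"ee":[-0.1329,-0.4882,0.8323],"tau":[6.1005,8.1913,1.2162]}
{"k":23,"ang":[0.2146,-1.0346,-0.5844],"w":[-1.6969,0.0729,0.4832],"ee":[-0.1436,-0.5029,0.8233],"tau":[6.5182,8.3674,1.1916]}
{"k":24,"ang":[0.181,-1.0327,-0.5741],"w":[-1.6578,0.1151,0.5449],"ee":[-0.1539,-0.5168,0.8149],"tau":[6.8874,8.5185,1.1643]}
{"k":25,"ang":[0.1484,-1.03,-0.5627],"w":[-1.609,0.1514,0.5909],"ee":[-0.1637,-0.5299,0.807],"tau":[7.2093,8.6458,1.1352]}
{"k":26,"ang":[0.1168,-1.0267,-0.5506],"w":[-1.5521,0.1822,0.6228],"ee":[-0.1732,-0.5421,0.7996],"tau":[7.4861,8.7506,1.1052]}
{"k":27,"ang":[0.0864,-1.0228,-0.538],"w":[-1.4889,0.2077,0.6423],"ee":[-0.1822,-0.5535,0.7928],"tau":[7.7201,8.8344,1.0746]}
{"k":28,"ang":[0.0573,-1.0185,-0.5251],"w":[-1.4209,0.2284,0.6511],"ee":[-0.1907,-0.5641,0.7864],"tau":[7.9145,8.8988,1.044]}
{"k":29,"ang":[0.0296,-1.0137,-0.5121],"w":[-1.3495,0.2447,0.6508],"ee":[-0.1987,-0.5739,0.7806],"tau":[8.0724,8.9455,1.0136]}
{"k":30,"ang":[0.0034,-1.0087,-0.4991],"w":[-1.276,0.2571,0.643],"ee":[-0.2063,-0.5829,0.7753],"tau":[8.1971,8.9761,0.9835]}
{"k":31,"ang":[-0.0214,-1.0035,-0.4864],"w":[-1.2015,0.2661,0.6293],"ee":[-0.2133,-0.5912,0.7705],"tau":[8.2919,8.9924,0.954]}
{"k":32,"ang":[-0.0446,-0.9981,-0.474],"w":[-1.1268,0.2719,0.6108],"ee":[-0.2199,-0.5988,0.7661],"tau":[8.36,8.9961,0.925]}
{"k":33,"ang":[-0.0664,-0.9926,-0.462],"w":[-1.0529,0.2751,0.5888],"ee":[-0.226,-0.6057,0.7622],"tau":[8.4046,8.9887,0.8967]}
{"k":34,"ang":[-0.0867,-0.9871,-0.4505],"w":[-0.9803,0.276,0.5644],"ee":[-0.2317,-0.612,0.7588],"tau":[8.4287,8.9718,0.8691]}
{"k":35,"ang":[-0.1056,-0.9816,-0.4395],"w":[-0.9096,0.2749,0.5383],"ee":[-0.2369,-0.6176,0.7557],"tau":[8.435,8.9468,0.8422]}
{"k":36,"ang":[-0.1231,-0.9762,-0.429],"w":[-0.8413,0.2721,0.5114],"ee":[-0.2416,-0.6228,0.7531],"tau":[8.4263,8.9151,0.8161]}
{"k":37,"ang":[-0.1393,-0.9708,-0.4191],"w":[-0.7757,0.268,0.4841],"ee":[-0.2459,-0.6274,0.7508],"tau":[8.4048,8.8779,0.7907]}
{"k":38,"ang":[-0.1542,-0.9655,-0.4097],"w":[-0.713,0.2628,0.4571],"ee":[-0.2498,-0.6316,0.7489],"tau":[8.3728,8.8365,0.7661]}
{"k":39,"ang":[-0.1678,-0.9603,-0.4008],"w":[-0.6536,0.2566,0.4307],"ee":[-0.2533,-0.6353,0.7473],"tau":[8.3322,8.7918,0.7424]}
{"k":40,"ang":[-0.1803,-0.9552,-0.3925],"w":[-0.5974,0.2498,0.4051],"ee":[-0.2564,-0.6386,0.746],"tau":[8.285,8.7447,0.7196]}
{"k":41,"ang":[-0.1917,-0.9503,-0.3846],"w":[-0.5446,0.2423,0.3806],"ee":[-0.2592,-0.6415,0.745],"tau":[8.2326,8.6961,0.6976]}
{"k":42,"ang":[-0.2021,-0.9455,-0.3773],"w":[-0.4951,0.2345,0.3573],"ee":[-0.2616,-0.6442,0.7443]}


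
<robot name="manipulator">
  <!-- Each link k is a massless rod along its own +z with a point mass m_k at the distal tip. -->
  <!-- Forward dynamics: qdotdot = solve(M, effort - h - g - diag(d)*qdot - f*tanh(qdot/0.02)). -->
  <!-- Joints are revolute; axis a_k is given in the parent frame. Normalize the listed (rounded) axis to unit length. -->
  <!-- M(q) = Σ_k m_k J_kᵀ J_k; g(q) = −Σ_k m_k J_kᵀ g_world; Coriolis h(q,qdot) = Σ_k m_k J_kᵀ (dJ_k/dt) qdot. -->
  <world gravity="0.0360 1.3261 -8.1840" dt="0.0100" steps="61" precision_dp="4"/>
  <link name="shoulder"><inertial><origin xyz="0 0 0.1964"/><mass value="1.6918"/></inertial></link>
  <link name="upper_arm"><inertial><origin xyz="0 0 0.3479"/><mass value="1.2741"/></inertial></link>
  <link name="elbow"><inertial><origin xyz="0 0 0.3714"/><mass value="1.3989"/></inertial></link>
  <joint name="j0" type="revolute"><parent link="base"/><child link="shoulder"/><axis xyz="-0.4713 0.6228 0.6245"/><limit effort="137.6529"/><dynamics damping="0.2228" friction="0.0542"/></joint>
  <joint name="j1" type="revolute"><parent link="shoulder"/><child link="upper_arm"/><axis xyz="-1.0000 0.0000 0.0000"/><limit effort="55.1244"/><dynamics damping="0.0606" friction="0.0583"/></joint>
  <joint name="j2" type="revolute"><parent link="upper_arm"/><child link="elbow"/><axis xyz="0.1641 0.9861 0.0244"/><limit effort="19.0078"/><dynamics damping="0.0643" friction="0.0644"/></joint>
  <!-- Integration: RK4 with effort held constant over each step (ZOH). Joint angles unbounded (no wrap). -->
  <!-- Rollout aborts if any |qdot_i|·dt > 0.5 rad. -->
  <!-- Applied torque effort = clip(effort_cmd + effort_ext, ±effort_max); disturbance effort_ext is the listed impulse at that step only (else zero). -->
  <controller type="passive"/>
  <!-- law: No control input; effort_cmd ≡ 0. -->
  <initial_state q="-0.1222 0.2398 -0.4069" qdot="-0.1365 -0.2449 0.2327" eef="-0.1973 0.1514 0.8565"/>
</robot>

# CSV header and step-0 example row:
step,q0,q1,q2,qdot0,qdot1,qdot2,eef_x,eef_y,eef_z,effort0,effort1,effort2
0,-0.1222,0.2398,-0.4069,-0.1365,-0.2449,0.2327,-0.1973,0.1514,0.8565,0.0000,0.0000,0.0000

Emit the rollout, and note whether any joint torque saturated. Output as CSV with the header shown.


step,q0,q1,q2,qdot0,qdot1,qdot2,eef_x,eef_y,eef_z,effort0,effort1,effort2
1,-0.1234,0.2375,-0.4053,-0.1001,-0.2221,0.0911,-0.1974,0.1494,0.8571,0.0000,0.0000,0.0000
2,-0.1242,0.2354,-0.4051,-0.0672,-0.1978,-0.0450,-0.1978,0.1477,0.8574,0.0000,0.0000,0.0000
3,-0.1248,0.2335,-0.4061,-0.0425,-0.1688,-0.1667,-0.1985,0.1464,0.8574,0.0000,0.0000,0.0000
4,-0.1251,0.2320,-0.4084,-0.0189,-0.1395,-0.2875,-0.1995,0.1454,0.8572,0.0000,0.0000,0.0000
5,-0.1251,0.2307,-0.4119,0.0023,-0.1089,-0.4058,-0.2007,0.1448,0.8568,0.0000,0.0000,0.0000
6,-0.1250,0.2298,-0.4165,0.0202,-0.0765,-0.5209,-0.2022,0.1444,0.8561,0.0000,0.0000,0.0000
7,-0.1247,0.2292,-0.4223,0.0366,-0.0431,-0.6346,-0.2040,0.1445,0.8551,0.0000,0.0000,0.0000
8,-0.1243,0.2290,-0.4292,0.0527,-0.0096,-0.7489,-0.2060,0.1448,0.8539,0.0000,0.0000,0.0000
9,-0.1237,0.2290,-0.4373,0.0709,0.0223,-0.8664,-0.2082,0.1455,0.8524,0.0000,0.0000,0.0000
10,-0.1229,0.2294,-0.4465,0.0901,0.0537,-0.9860,-0.2108,0.1465,0.8506,0.0000,0.0000,0.0000
11,-0.1219,0.2301,-0.4570,0.1092,0.0857,-1.1063,-0.2135,0.1478,0.8486,0.0000,0.0000,0.0000
12,-0.1207,0.2311,-0.4687,0.1278,0.1187,-1.2270,-0.2166,0.1494,0.8462,0.0000,0.0000,0.0000
13,-0.1193,0.2325,-0.4815,0.1461,0.1530,-1.3481,-0.2199,0.1513,0.8435,0.0000,0.0000,0.0000
14,-0.1178,0.2342,-0.4956,0.1638,0.1887,-1.4695,-0.2234,0.1536,0.8405,0.0000,0.0000,0.0000
15,-0.1160,0.2362,-0.5109,0.1809,0.2261,-1.5911,-0.2272,0.1561,0.8371,0.0000,0.0000,0.0000
16,-0.1142,0.2387,-0.5274,0.1972,0.2654,-1.7127,-0.2312,0.1589,0.8333,0.0000,0.0000,0.0000
17,-0.1121,0.2416,-0.5452,0.2125,0.3071,-1.8341,-0.2355,0.1620,0.8292,0.0000,0.0000,0.0000
18,-0.1099,0.2449,-0.5641,0.2266,0.3515,-1.9550,-0.2400,0.1654,0.8246,0.0000,0.0000,0.0000
19,-0.1076,0.2486,-0.5843,0.2391,0.3989,-2.0750,-0.2447,0.1691,0.8196,0.0000,0.0000,0.0000
20,-0.1051,0.2528,-0.6056,0.2499,0.4498,-2.1938,-0.2496,0.1731,0.8141,0.0000,0.0000,0.0000
21,-0.1026,0.2576,-0.6281,0.2584,0.5046,-2.3109,-0.2547,0.1773,0.8080,0.0000,0.0000,0.0000
22,-0.1000,0.2630,-0.6518,0.2645,0.5638,-2.4259,-0.2599,0.1818,0.8015,0.0000,0.0000,0.0000
23,-0.0973,0.2689,-0.6767,0.2675,0.6280,-2.5382,-0.2654,0.1865,0.7944,0.0000,0.0000,0.0000
24,-0.0946,0.2755,-0.7026,0.2671,0.6976,-2.6473,-0.2710,0.1915,0.7867,0.0000,0.0000,0.0000
25,-0.0920,0.2829,-0.7296,0.2628,0.7733,-2.7526,-0.2767,0.1967,0.7784,0.0000,0.0000,0.0000
26,-0.0894,0.2910,-0.7576,0.2541,0.8556,-2.8534,-0.2825,0.2021,0.7695,0.0000,0.0000,0.0000
27,-0.0869,0.3000,-0.7866,0.2403,0.9453,-2.9493,-0.2885,0.2077,0.7599,0.0000,0.0000,0.0000
28,-0.0846,0.3099,-0.8166,0.2210,1.0428,-3.0394,-0.2945,0.2135,0.7496,0.0000,0.0000,0.0000
29,-0.0825,0.3209,-0.8474,0.1954,1.1489,-3.1233,-0.3005,0.2195,0.7386,0.0000,0.0000,0.0000
30,-0.0807,0.3330,-0.8790,0.1629,1.2642,-3.2001,-0.3065,0.2256,0.7268,0.0000,0.0000,0.0000
31,-0.0793,0.3462,-0.9114,0.1228,1.3895,-3.2694,-0.3125,0.2320,0.7143,0.0000,0.0000,0.0000
32,-0.0783,0.3608,-0.9444,0.0743,1.5254,-3.3303,-0.3185,0.2384,0.7010,0.0000,0.0000,0.0000
33,-0.0778,0.3768,-0.9780,0.0168,1.6726,-3.3826,-0.3244,0.2450,0.6869,0.0000,0.0000,0.0000
34,-0.0780,0.3943,-1.0120,-0.0466,1.8302,-3.4282,-0.3302,0.2517,0.6719,0.0000,0.0000,0.0000
35,-0.0788,0.4134,-1.0465,-0.1193,2.0001,-3.4646,-0.3357,0.2585,0.6561,0.0000,0.0000,0.0000
36,-0.0804,0.4343,-1.0813,-0.2041,2.1835,-3.4898,-0.3411,0.2653,0.6395,0.0000,0.0000,0.0000
37,-0.0829,0.4571,-1.1162,-0.3019,2.3810,-3.5035,-0.3463,0.2722,0.6220,0.0000,0.0000,0.0000
38,-0.0865,0.4820,-1.1513,-0.4139,2.5930,-3.5053,-0.3511,0.2792,0.6036,0.0000,0.0000,0.0000
39,-0.0912,0.5090,-1.1863,-0.5411,2.8199,-3.4948,-0.3555,0.2862,0.5844,0.0000,0.0000,0.0000
40,-0.0974,0.5384,-1.2212,-0.6847,3.0620,-3.4720,-0.3596,0.2932,0.5643,0.0000,0.0000,0.0000
41,-0.1050,0.5703,-1.2557,-0.8456,3.3191,-3.4369,-0.3632,0.3002,0.5433,0.0000,0.0000,0.0000
42,-0.1143,0.6049,-1.2899,-1.0244,3.5913,-3.3899,-0.3663,0.3072,0.5215,0.0000,0.0000,0.0000
43,-0.1255,0.6422,-1.3235,-1.2214,3.8781,-3.3315,-0.3687,0.3142,0.4989,0.0000,0.0000,0.0000
44,-0.1388,0.6825,-1.3564,-1.4360,4.1790,-3.2623,-0.3704,0.3211,0.4754,0.0000,0.0000,0.0000
45,-0.1543,0.7258,-1.3887,-1.6665,4.4934,-3.1832,-0.3714,0.3280,0.4511,0.0000,0.0000,0.0000
46,-0.1722,0.7724,-1.4201,-1.9095,4.8205,-3.0945,-0.3714,0.3347,0.4260,0.0000,0.0000,0.0000
47,-0.1925,0.8223,-1.4505,-2.1598,5.1595,-2.9964,-0.3705,0.3414,0.4002,0.0000,0.0000,0.0000
48,-0.2154,0.8756,-1.4800,-2.4092,5.5096,-2.8874,-0.3684,0.3479,0.3737,0.0000,0.0000,0.0000
49,-0.2407,0.9325,-1.5082,-2.6473,5.8701,-2.7647,-0.3651,0.3541,0.3467,0.0000,0.0000,0.0000
50,-0.2683,0.9930,-1.5352,-2.8608,6.2401,-2.6225,-0.3605,0.3601,0.3191,0.0000,0.0000,0.0000
51,-0.2978,1.0573,-1.5606,-3.0346,6.6183,-2.4524,-0.3546,0.3658,0.2912,0.0000,0.0000,0.0000
52,-0.3288,1.1254,-1.5841,-3.1533,7.0020,-2.2431,-0.3473,0.3711,0.2631,0.0000,0.0000,0.0000
53,-0.3606,1.1974,-1.6053,-3.2025,7.3870,-1.9809,-0.3387,0.3759,0.2349,0.0000,0.0000,0.0000
54,-0.3925,1.2732,-1.6235,-3.1711,7.7664,-1.6516,-0.3289,0.3803,0.2067,0.0000,0.0000,0.0000
55,-0.4237,1.3527,-1.6381,-3.0529,8.1303,-1.2417,-0.3182,0.3842,0.1788,0.0000,0.0000,0.0000
56,-0.4533,1.4357,-1.6480,-2.8475,8.4659,-0.7407,-0.3068,0.3877,0.1510,0.0000,0.0000,0.0000
57,-0.4804,1.5218,-1.6525,-2.5604,8.7580,-0.1417,-0.2950,0.3910,0.1234,0.0000,0.0000,0.0000
58,-0.5043,1.6106,-1.6506,-2.2049,8.9905,0.5503,-0.2829,0.3941,0.0958,0.0000,0.0000,0.0000
59,-0.5243,1.7014,-1.6412,-1.7916,9.1480,1.3390,-0.2708,0.3971,0.0681,0.0000,0.0000,0.0000
60,-0.5400,1.7933,-1.6235,-1.3323,9.2154,2.2211,-0.2587,0.4002,0.0400,0.0000,0.0000,0.0000
61,-0.5508,1.8853,-1.5965,-0.8376,9.1794,3.1900,-0.2468,0.4034,0.0111,,,
# any joint saturated: no


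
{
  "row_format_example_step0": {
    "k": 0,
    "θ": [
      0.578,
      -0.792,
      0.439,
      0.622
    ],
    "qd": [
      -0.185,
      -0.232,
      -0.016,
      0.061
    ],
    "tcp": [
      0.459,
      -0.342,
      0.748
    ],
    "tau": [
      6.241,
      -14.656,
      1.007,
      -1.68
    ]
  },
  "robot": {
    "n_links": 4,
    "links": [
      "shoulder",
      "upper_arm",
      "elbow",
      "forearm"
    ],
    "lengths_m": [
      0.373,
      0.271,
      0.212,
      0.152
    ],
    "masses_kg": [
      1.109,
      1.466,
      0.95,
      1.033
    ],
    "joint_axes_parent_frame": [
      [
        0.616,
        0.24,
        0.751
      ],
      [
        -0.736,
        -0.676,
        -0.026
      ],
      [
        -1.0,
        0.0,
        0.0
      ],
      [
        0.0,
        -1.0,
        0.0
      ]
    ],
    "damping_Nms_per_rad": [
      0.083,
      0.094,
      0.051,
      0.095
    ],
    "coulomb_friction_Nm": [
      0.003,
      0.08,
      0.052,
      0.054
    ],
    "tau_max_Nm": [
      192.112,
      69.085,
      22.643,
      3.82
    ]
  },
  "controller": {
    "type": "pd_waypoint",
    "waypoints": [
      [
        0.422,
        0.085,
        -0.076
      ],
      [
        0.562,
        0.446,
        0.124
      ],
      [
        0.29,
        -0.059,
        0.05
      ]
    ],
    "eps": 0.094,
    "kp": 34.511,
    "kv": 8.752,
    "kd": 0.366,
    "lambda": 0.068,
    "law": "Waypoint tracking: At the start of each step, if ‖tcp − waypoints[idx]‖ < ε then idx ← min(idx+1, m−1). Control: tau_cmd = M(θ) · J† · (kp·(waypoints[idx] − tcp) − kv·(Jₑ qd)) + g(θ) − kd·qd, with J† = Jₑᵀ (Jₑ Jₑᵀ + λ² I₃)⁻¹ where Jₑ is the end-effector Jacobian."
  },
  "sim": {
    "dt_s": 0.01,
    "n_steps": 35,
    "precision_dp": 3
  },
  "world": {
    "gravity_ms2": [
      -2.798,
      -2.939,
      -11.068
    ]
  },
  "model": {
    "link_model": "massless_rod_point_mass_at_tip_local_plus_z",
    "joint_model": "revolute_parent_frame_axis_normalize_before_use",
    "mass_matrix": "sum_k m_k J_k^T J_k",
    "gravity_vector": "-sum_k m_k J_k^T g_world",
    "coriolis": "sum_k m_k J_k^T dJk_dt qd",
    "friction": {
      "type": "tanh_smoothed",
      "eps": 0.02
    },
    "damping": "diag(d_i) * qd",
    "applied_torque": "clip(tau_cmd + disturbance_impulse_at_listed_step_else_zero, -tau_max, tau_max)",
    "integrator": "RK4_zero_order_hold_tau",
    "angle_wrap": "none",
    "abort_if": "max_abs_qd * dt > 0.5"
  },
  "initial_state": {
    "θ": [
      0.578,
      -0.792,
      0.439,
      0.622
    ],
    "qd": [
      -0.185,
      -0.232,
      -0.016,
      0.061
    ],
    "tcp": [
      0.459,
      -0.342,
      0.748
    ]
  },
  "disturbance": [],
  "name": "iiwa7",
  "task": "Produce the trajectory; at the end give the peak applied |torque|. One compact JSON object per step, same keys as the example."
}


{"k":1,"\u03b8":[0.573,-0.801,0.443,0.626],"qd":[-0.792,-1.481,0.749,0.785],"tcp":[0.459,-0.342,0.746],"tau":[5.021,-12.139,1.014,-1.82]}
{"k":2,"\u03b8":[0.563,-0.821,0.453,0.636],"qd":[-1.297,-2.524,1.373,1.153],"tcp":[0.459,-0.34,0.743],"tau":[3.733,-9.745,1.092,-1.806]}
{"k":3,"\u03b8":[0.548,-0.85,0.47,0.648],"qd":[-1.706,-3.387,1.9,1.257],"tcp":[0.461,-0.337,0.737],"tau":[2.434,-7.488,1.215,-1.692]}
{"k":4,"\u03b8":[0.529,-0.888,0.491,0.661],"qd":[-2.025,-4.096,2.357,1.175],"tcp":[0.463,-0.334,0.73],"tau":[1.178,-5.38,1.365,-1.52]}
{"k":5,"\u03b8":[0.507,-0.932,0.516,0.671],"qd":[-2.261,-4.672,2.759,0.972],"tcp":[0.465,-0.33,0.722],"tau":[0.003,-3.426,1.535,-1.322]}
{"k":6,"\u03b8":[0.484,-0.981,0.546,0.68],"qd":[-2.421,-5.133,3.111,0.697],"tcp":[0.468,-0.326,0.712],"tau":[-1.063,-1.623,1.721,-1.119]}
{"k":7,"\u03b8":[0.459,-1.034,0.578,0.685],"qd":[-2.513,-5.495,3.416,0.389],"tcp":[0.471,-0.321,0.701],"tau":[-2.004,0.04,1.919,-0.925]}
{"k":8,"\u03b8":[0.434,-1.09,0.614,0.688],"qd":[-2.546,-5.772,3.672,0.078],"tcp":[0.474,-0.315,0.689],"tau":[-2.817,1.574,2.13,-0.75]}
{"k":9,"\u03b8":[0.409,-1.149,0.652,0.687],"qd":[-2.521,-5.978,3.883,-0.169],"tcp":[0.478,-0.31,0.676],"tau":[-3.458,2.975,2.349,-0.622]}
{"k":10,"\u03b8":[0.384,-1.209,0.691,0.684],"qd":[-2.451,-6.123,4.042,-0.391],"tcp":[0.481,-0.304,0.661],"tau":[-3.982,4.276,2.578,-0.517]}
{"k":11,"\u03b8":[0.36,-1.271,0.732,0.679],"qd":[-2.343,-6.217,4.148,-0.587],"tcp":[0.484,-0.299,0.646],"tau":[-4.411,5.487,2.817,-0.43]}
{"k":12,"\u03b8":[0.337,-1.333,0.774,0.673],"qd":[-2.204,-6.269,4.202,-0.752],"tcp":[0.487,-0.293,0.63],"tau":[-4.756,6.616,3.064,-0.361]}
{"k":13,"\u03b8":[0.316,-1.396,0.816,0.665],"qd":[-2.041,-6.287,4.207,-0.881],"tcp":[0.49,-0.287,0.613],"tau":[-5.029,7.663,3.318,-0.309]}
{"k":14,"\u03b8":[0.296,-1.459,0.858,0.655],"qd":[-1.86,-6.278,4.168,-0.974],"tcp":[0.493,-0.281,0.595],"tau":[-5.243,8.633,3.578,-0.273]}
{"k":15,"\u03b8":[0.279,-1.522,0.899,0.645],"qd":[-1.664,-6.246,4.087,-1.033],"tcp":[0.495,-0.275,0.577],"tau":[-5.409,9.524,3.844,-0.251]}
{"k":16,"\u03b8":[0.263,-1.584,0.94,0.635],"qd":[-1.458,-6.195,3.97,-1.058],"tcp":[0.497,-0.27,0.558],"tau":[-5.54,10.34,4.115,-0.241]}
{"k":17,"\u03b8":[0.25,-1.645,0.979,0.624],"qd":[-1.246,-6.127,3.821,-1.054],"tcp":[0.499,-0.264,0.539],"tau":[-5.645,11.079,4.391,-0.241]}
{"k":18,"\u03b8":[0.238,-1.706,1.016,0.614],"qd":[-1.031,-6.046,3.645,-1.024],"tcp":[0.5,-0.258,0.519],"tau":[-5.731,11.744,4.673,-0.25]}
{"k":19,"\u03b8":[0.229,-1.766,1.052,0.604],"qd":[-0.814,-5.951,3.445,-0.97],"tcp":[0.502,-0.253,0.499],"tau":[-5.805,12.336,4.96,-0.266]}
{"k":20,"\u03b8":[0.222,-1.825,1.085,0.594],"qd":[-0.6,-5.845,3.226,-0.898],"tcp":[0.503,-0.247,0.479],"tau":[-5.871,12.858,5.252,-0.289]}
{"k":21,"\u03b8":[0.217,-1.883,1.116,0.586],"qd":[-0.389,-5.727,2.991,-0.81],"tcp":[0.503,-0.241,0.459],"tau":[-5.932,13.312,5.548,-0.316]}
{"k":22,"\u03b8":[0.214,-1.94,1.145,0.578],"qd":[-0.184,-5.599,2.744,-0.711],"tcp":[0.504,-0.236,0.438],"tau":[-5.99,13.702,5.848,-0.345]}
{"k":23,"\u03b8":[0.213,-1.995,1.171,0.572],"qd":[0.012,-5.46,2.486,-0.605],"tcp":[0.504,-0.23,0.418],"tau":[-6.045,14.031,6.15,-0.377]}
{"k":24,"\u03b8":[0.214,-2.049,1.194,0.566],"qd":[0.199,-5.311,2.222,-0.497],"tcp":[0.504,-0.224,0.397],"tau":[-6.097,14.302,6.452,-0.409]}
{"k":25,"\u03b8":[0.217,-2.101,1.215,0.562],"qd":[0.375,-5.151,1.954,-0.39],"tcp":[0.504,-0.218,0.377],"tau":[-6.144,14.519,6.753,-0.439]}
{"k":26,"\u03b8":[0.222,-2.152,1.234,0.558],"qd":[0.538,-4.982,1.684,-0.288],"tcp":[0.504,-0.212,0.356],"tau":[-6.185,14.686,7.051,-0.468]}
{"k":27,"\u03b8":[0.228,-2.201,1.249,0.556],"qd":[0.688,-4.803,1.414,-0.194],"tcp":[0.504,-0.205,0.336],"tau":[-6.219,14.807,7.342,-0.492]}
{"k":28,"\u03b8":[0.236,-2.248,1.262,0.554],"qd":[0.822,-4.616,1.148,-0.112],"tcp":[0.503,-0.199,0.316],"tau":[-6.242,14.885,7.625,-0.512]}
{"k":29,"\u03b8":[0.244,-2.293,1.272,0.554],"qd":[0.941,-4.42,0.886,-0.043],"tcp":[0.503,-0.192,0.296],"tau":[-6.255,14.923,7.897,-0.525]}
{"k":30,"\u03b8":[0.254,-2.336,1.28,0.554],"qd":[1.042,-4.219,0.63,-0.005],"tcp":[0.502,-0.185,0.276],"tau":[-6.264,14.926,8.156,-0.525]}
{"k":31,"\u03b8":[0.265,-2.378,1.285,0.554],"qd":[1.124,-4.011,0.381,-0.001],"tcp":[0.501,-0.177,0.257],"tau":[-6.268,14.896,8.4,-0.509]}
{"k":32,"\u03b8":[0.277,-2.417,1.287,0.554],"qd":[1.191,-3.8,0.145,-0.003],"tcp":[0.499,-0.17,0.237],"tau":[-6.25,14.835,8.625,-0.49]}
{"k":33,"\u03b8":[0.289,-2.454,1.288,0.554],"qd":[1.246,-3.589,-0.073,-0.006],"tcp":[0.498,-0.162,0.219],"tau":[-6.211,14.745,8.827,-0.472]}
{"k":34,"\u03b8":[0.302,-2.488,1.286,0.554],"qd":[1.292,-3.38,-0.265,-0.009],"tcp":[0.496,-0.154,0.2],"tau":[-6.151,14.629,8.996,-0.454]}
{"k":35,"\u03b8":[0.315,-2.521,1.283,0.554],"qd":[1.328,-3.172,-0.44,-0.016],"tcp":[0.494,-0.146,0.183]}
{"summary": "max |tau| (N\u00b7m): 14.926"}


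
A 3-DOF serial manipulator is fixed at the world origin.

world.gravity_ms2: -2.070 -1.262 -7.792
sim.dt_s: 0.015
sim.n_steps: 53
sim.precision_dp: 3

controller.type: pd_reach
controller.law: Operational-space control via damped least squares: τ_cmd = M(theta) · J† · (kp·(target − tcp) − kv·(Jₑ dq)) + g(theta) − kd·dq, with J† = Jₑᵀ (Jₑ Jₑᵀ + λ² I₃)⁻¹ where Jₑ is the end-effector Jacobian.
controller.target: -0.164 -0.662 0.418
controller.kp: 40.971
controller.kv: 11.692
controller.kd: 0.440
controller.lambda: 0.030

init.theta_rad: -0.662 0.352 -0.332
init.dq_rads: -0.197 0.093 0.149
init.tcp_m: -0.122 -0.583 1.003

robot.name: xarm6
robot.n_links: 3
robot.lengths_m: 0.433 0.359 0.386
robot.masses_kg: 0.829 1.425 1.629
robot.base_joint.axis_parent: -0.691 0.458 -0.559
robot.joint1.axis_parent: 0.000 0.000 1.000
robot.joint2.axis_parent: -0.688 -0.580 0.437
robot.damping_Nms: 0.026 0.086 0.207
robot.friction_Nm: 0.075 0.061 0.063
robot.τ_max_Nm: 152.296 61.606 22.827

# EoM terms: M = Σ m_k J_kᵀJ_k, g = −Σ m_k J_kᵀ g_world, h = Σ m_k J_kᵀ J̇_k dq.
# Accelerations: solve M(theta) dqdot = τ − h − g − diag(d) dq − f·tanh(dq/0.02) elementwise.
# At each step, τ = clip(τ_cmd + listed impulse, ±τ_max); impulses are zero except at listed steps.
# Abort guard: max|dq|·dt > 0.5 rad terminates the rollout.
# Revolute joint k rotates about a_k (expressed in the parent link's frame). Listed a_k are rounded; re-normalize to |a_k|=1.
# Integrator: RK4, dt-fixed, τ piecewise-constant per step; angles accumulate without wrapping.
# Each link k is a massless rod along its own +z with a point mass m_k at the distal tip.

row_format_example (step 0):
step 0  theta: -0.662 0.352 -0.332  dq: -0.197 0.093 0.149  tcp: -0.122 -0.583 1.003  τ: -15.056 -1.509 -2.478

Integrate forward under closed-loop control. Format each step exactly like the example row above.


step 1  theta: -0.666 0.352 -0.331  dq: -0.396 -0.089 0.015  tcp: -0.123 -0.586 1.001  τ: -9.384 -0.965 -1.985
step 2  theta: -0.674 0.351 -0.331  dq: -0.575 -0.023 -0.077  tcp: -0.124 -0.592 0.998  τ: -4.744 -0.624 -1.618
step 3  theta: -0.683 0.351 -0.333  dq: -0.715 -0.025 -0.137  tcp: -0.125 -0.599 0.993  τ: -0.695 -0.300 -1.334
step 4  theta: -0.695 0.350 -0.335  dq: -0.827 -0.036 -0.174  tcp: -0.125 -0.608 0.987  τ: 2.796 -0.017 -1.115
step 5  theta: -0.708 0.350 -0.338  dq: -0.914 -0.049 -0.192  tcp: -0.126 -0.618 0.981  τ: 5.797 0.231 -0.949
step 6  theta: -0.722 0.349 -0.341  dq: -0.979 -0.067 -0.196  tcp: -0.126 -0.629 0.974  τ: 8.380 0.449 -0.825
step 7  theta: -0.737 0.348 -0.344  dq: -1.027 -0.086 -0.189  tcp: -0.127 -0.640 0.966  τ: 10.598 0.639 -0.735
step 8  theta: -0.753 0.346 -0.347  dq: -1.059 -0.106 -0.175  tcp: -0.127 -0.652 0.958  τ: 12.501 0.805 -0.670
step 9  theta: -0.769 0.344 -0.349  dq: -1.078 -0.127 -0.155  tcp: -0.127 -0.664 0.949  τ: 14.130 0.949 -0.625
step 10  theta: -0.785 0.342 -0.351  dq: -1.085 -0.148 -0.133  tcp: -0.128 -0.676 0.941  τ: 15.521 1.072 -0.596
step 11  theta: -0.801 0.340 -0.353  dq: -1.083 -0.169 -0.108  tcp: -0.128 -0.688 0.932  τ: 16.704 1.177 -0.577
step 12  theta: -0.818 0.337 -0.354  dq: -1.073 -0.192 -0.083  tcp: -0.128 -0.699 0.923  τ: 17.708 1.266 -0.567
step 13  theta: -0.834 0.334 -0.355  dq: -1.056 -0.216 -0.059  tcp: -0.128 -0.711 0.914  τ: 18.556 1.341 -0.562
step 14  theta: -0.849 0.331 -0.356  dq: -1.033 -0.240 -0.036  tcp: -0.128 -0.722 0.905  τ: 19.269 1.403 -0.562
step 15  theta: -0.864 0.327 -0.357  dq: -1.005 -0.267 -0.015  tcp: -0.128 -0.733 0.896  τ: 19.866 1.453 -0.561
step 16  theta: -0.879 0.323 -0.357  dq: -0.973 -0.295 0.001  tcp: -0.128 -0.744 0.887  τ: 20.362 1.494 -0.555
step 17  theta: -0.894 0.318 -0.357  dq: -0.937 -0.325 0.013  tcp: -0.128 -0.754 0.878  τ: 20.776 1.527 -0.542
step 18  theta: -0.907 0.313 -0.356  dq: -0.899 -0.358 0.022  tcp: -0.127 -0.764 0.870  τ: 21.119 1.553 -0.526
step 19  theta: -0.921 0.307 -0.356  dq: -0.858 -0.394 0.030  tcp: -0.127 -0.773 0.862  τ: 21.404 1.573 -0.511
step 20  theta: -0.933 0.301 -0.355  dq: -0.816 -0.434 0.035  tcp: -0.127 -0.782 0.854  τ: 21.641 1.589 -0.495
step 21  theta: -0.945 0.294 -0.355  dq: -0.771 -0.476 0.040  tcp: -0.126 -0.790 0.846  τ: 21.839 1.600 -0.478
step 22  theta: -0.956 0.287 -0.354  dq: -0.726 -0.523 0.042  tcp: -0.126 -0.798 0.839  τ: 22.006 1.609 -0.461
step 23  theta: -0.967 0.279 -0.354  dq: -0.679 -0.575 0.042  tcp: -0.126 -0.806 0.832  τ: 22.150 1.615 -0.441
step 24  theta: -0.977 0.270 -0.353  dq: -0.631 -0.631 0.040  tcp: -0.125 -0.813 0.825  τ: 22.279 1.620 -0.419
step 25  theta: -0.986 0.260 -0.352  dq: -0.582 -0.693 0.035  tcp: -0.125 -0.820 0.818  τ: 22.401 1.623 -0.394
step 26  theta: -0.994 0.249 -0.352  dq: -0.531 -0.762 0.028  tcp: -0.124 -0.826 0.812  τ: 22.524 1.627 -0.365
step 27  theta: -1.002 0.237 -0.352  dq: -0.479 -0.839 0.018  tcp: -0.123 -0.832 0.807  τ: 22.656 1.630 -0.334
step 28  theta: -1.008 0.223 -0.351  dq: -0.425 -0.924 0.005  tcp: -0.123 -0.837 0.801  τ: 22.808 1.635 -0.300
step 29  theta: -1.014 0.209 -0.351  dq: -0.370 -1.020 -0.010  tcp: -0.122 -0.842 0.796  τ: 22.988 1.641 -0.268
step 30  theta: -1.019 0.193 -0.352  dq: -0.312 -1.127 -0.029  tcp: -0.122 -0.846 0.791  τ: 23.207 1.649 -0.236
step 31  theta: -1.024 0.175 -0.352  dq: -0.250 -1.250 -0.054  tcp: -0.121 -0.850 0.787  τ: 23.486 1.660 -0.195
step 32  theta: -1.027 0.155 -0.353  dq: -0.184 -1.392 -0.090  tcp: -0.121 -0.854 0.783  τ: 23.849 1.677 -0.144
step 33  theta: -1.029 0.133 -0.355  dq: -0.113 -1.557 -0.138  tcp: -0.120 -0.857 0.780  τ: 24.332 1.699 -0.082
step 34  theta: -1.030 0.108 -0.358  dq: -0.033 -1.751 -0.202  tcp: -0.119 -0.860 0.776  τ: 24.982 1.729 -0.007
step 35  theta: -1.030 0.080 -0.361  dq: 0.056 -1.969 -0.286  tcp: -0.119 -0.862 0.774  τ: 25.863 1.763 0.081
step 36  theta: -1.028 0.049 -0.366  dq: 0.160 -2.238 -0.398  tcp: -0.118 -0.864 0.771  τ: 27.062 1.812 0.184
step 37  theta: -1.025 0.013 -0.373  dq: 0.286 -2.569 -0.553  tcp: -0.117 -0.865 0.769  τ: 28.677 1.877 0.304
step 38  theta: -1.020 -0.029 -0.383  dq: 0.442 -2.967 -0.767  tcp: -0.116 -0.865 0.768  τ: 30.801 1.955 0.444
step 39  theta: -1.012 -0.077 -0.397  dq: 0.638 -3.429 -1.070  tcp: -0.115 -0.865 0.767  τ: 33.417 2.035 0.608
step 40  theta: -1.000 -0.133 -0.416  dq: 0.886 -3.925 -1.497  tcp: -0.113 -0.864 0.766  τ: 36.144 2.091 0.796
step 41  theta: -0.985 -0.195 -0.443  dq: 1.192 -4.367 -2.084  tcp: -0.111 -0.862 0.765  τ: 37.812 2.070 1.004
step 42  theta: -0.964 -0.263 -0.479  dq: 1.542 -4.587 -2.829  tcp: -0.109 -0.858 0.764  τ: 36.531 1.899 1.212
step 43  theta: -0.938 -0.331 -0.528  dq: 1.881 -4.413 -3.638  tcp: -0.107 -0.853 0.762  τ: 31.353 1.544 1.387
step 44  theta: -0.908 -0.393 -0.588  dq: 2.138 -3.841 -4.340  tcp: -0.104 -0.846 0.760  τ: 23.869 1.085 1.505
step 45  theta: -0.875 -0.445 -0.656  dq: 2.269 -3.070 -4.797  tcp: -0.103 -0.838 0.756  τ: 16.638 0.678 1.582
step 46  theta: -0.841 -0.485 -0.730  dq: 2.279 -2.323 -4.986  tcp: -0.101 -0.829 0.752  τ: 11.032 0.438 1.662
step 47  theta: -0.808 -0.515 -0.804  dq: 2.198 -1.711 -4.966  tcp: -0.101 -0.818 0.746  τ: 7.211 0.387 1.782
step 48  theta: -0.776 -0.537 -0.878  dq: 2.061 -1.250 -4.811  tcp: -0.102 -0.807 0.739  τ: 4.850 0.489 1.955
step 49  theta: -0.746 -0.553 -0.948  dq: 1.893 -0.917 -4.583  tcp: -0.103 -0.797 0.732  τ: 3.562 0.692 2.177
step 50  theta: -0.719 -0.565 -1.015  dq: 1.711 -0.680 -4.323  tcp: -0.105 -0.786 0.725  τ: 3.021 0.947 2.433
step 51  theta: -0.695 -0.573 -1.077  dq: 1.527 -0.511 -4.057  tcp: -0.107 -0.776 0.717  τ: 2.990 1.218 2.705
step 52  theta: -0.673 -0.580 -1.136  dq: 1.348 -0.389 -3.796  tcp: -0.110 -0.767 0.708  τ: 3.297 1.481 2.980
step 53  theta: -0.654 -0.585 -1.191  dq: 1.177 -0.300 -3.548  tcp: -0.112 -0.758 0.699


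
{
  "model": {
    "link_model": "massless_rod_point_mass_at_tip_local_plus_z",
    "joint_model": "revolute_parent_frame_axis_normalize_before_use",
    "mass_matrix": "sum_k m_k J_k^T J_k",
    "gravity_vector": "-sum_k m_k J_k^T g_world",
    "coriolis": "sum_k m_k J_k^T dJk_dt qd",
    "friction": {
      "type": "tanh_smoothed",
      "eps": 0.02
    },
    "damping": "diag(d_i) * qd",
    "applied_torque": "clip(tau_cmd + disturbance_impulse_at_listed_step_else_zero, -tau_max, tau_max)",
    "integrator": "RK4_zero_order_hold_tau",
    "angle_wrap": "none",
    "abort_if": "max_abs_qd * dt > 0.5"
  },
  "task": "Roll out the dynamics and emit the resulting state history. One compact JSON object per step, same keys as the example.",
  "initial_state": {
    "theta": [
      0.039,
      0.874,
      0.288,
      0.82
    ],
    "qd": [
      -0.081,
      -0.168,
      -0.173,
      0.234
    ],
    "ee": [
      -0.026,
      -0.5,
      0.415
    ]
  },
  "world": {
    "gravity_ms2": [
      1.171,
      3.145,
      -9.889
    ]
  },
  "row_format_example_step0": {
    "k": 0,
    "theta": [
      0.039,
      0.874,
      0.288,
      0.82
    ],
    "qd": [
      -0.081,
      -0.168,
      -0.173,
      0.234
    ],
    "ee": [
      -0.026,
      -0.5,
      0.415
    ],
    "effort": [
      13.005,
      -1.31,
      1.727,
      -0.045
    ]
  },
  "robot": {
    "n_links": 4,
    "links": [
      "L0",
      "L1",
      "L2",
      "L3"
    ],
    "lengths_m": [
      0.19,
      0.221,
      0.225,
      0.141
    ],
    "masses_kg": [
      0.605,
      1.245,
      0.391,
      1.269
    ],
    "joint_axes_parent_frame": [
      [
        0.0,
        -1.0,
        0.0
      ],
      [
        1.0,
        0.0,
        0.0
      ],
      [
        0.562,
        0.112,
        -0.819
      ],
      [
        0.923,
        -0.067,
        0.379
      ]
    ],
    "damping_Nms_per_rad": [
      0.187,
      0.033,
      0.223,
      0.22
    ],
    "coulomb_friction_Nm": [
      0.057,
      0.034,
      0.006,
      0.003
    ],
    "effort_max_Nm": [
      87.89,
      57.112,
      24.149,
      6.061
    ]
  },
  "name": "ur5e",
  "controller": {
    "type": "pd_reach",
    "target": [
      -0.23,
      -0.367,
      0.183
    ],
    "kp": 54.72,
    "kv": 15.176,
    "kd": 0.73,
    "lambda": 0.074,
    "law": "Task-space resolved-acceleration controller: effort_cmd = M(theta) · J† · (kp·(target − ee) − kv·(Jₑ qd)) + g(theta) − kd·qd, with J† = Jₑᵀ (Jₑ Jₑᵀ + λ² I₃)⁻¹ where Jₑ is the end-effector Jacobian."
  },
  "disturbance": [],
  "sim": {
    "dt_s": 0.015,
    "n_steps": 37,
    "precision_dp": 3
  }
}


{"k":1,"theta":[0.04,0.871,0.292,0.827],"qd":[0.232,-0.272,0.636,0.697],"ee":[-0.027,-0.5,0.415],"effort":[9.68,-2.944,0.257,-0.7]}
{"k":2,"theta":[0.046,0.867,0.301,0.839],"qd":[0.519,-0.156,0.625,0.916],"ee":[-0.03,-0.499,0.413],"effort":[7.433,-4.221,-0.296,-1.051]}
{"k":3,"theta":[0.055,0.866,0.312,0.852],"qd":[0.714,-0.084,0.81,0.777],"ee":[-0.034,-0.499,0.41],"effort":[5.422,-5.226,-0.889,-1.078]}
{"k":4,"theta":[0.067,0.865,0.324,0.864],"qd":[0.881,-0.005,0.734,0.899],"ee":[-0.04,-0.498,0.407],"effort":[3.987,-6.03,-1.188,-1.285]}
{"k":5,"theta":[0.081,0.865,0.336,0.877],"qd":[0.983,0.022,0.87,0.778],"ee":[-0.047,-0.498,0.402],"effort":[2.624,-6.639,-1.588,-1.275]}
{"k":6,"theta":[0.096,0.866,0.348,0.889],"qd":[1.073,0.055,0.811,0.863],"ee":[-0.054,-0.499,0.397],"effort":[1.662,-7.115,-1.775,-1.412]}
{"k":7,"theta":[0.113,0.866,0.361,0.902],"qd":[1.121,0.06,0.888,0.777],"ee":[-0.061,-0.499,0.392],"effort":[0.732,-7.473,-2.028,-1.397]}
{"k":8,"theta":[0.13,0.867,0.374,0.914],"qd":[1.16,0.068,0.849,0.821],"ee":[-0.068,-0.499,0.387],"effort":[0.058,-7.751,-2.152,-1.475]}
{"k":9,"theta":[0.147,0.868,0.387,0.925],"qd":[1.174,0.061,0.885,0.769],"ee":[-0.076,-0.499,0.381],"effort":[-0.59,-7.955,-2.311,-1.467]}
{"k":10,"theta":[0.165,0.869,0.4,0.937],"qd":[1.182,0.055,0.863,0.784],"ee":[-0.083,-0.499,0.375],"effort":[-1.085,-8.108,-2.399,-1.507]}
{"k":11,"theta":[0.183,0.87,0.413,0.949],"qd":[1.174,0.041,0.875,0.755],"ee":[-0.09,-0.498,0.37],"effort":[-1.549,-8.215,-2.498,-1.504]}
{"k":12,"theta":[0.2,0.871,0.426,0.96],"qd":[1.161,0.028,0.861,0.755],"ee":[-0.097,-0.498,0.364],"effort":[-1.926,-8.29,-2.561,-1.52]}
{"k":13,"theta":[0.217,0.871,0.439,0.971],"qd":[1.14,0.013,0.859,0.738],"ee":[-0.104,-0.498,0.358],"effort":[-2.27,-8.339,-2.623,-1.518]}
{"k":14,"theta":[0.234,0.871,0.452,0.982],"qd":[1.115,-0.0,0.845,0.73],"ee":[-0.111,-0.497,0.353],"effort":[-2.563,-8.37,-2.666,-1.522]}
{"k":15,"theta":[0.251,0.871,0.465,0.993],"qd":[1.085,-0.014,0.835,0.717],"ee":[-0.117,-0.497,0.347],"effort":[-2.826,-8.388,-2.704,-1.518]}
{"k":16,"theta":[0.267,0.87,0.477,1.004],"qd":[1.053,-0.027,0.822,0.707],"ee":[-0.124,-0.496,0.342],"effort":[-3.06,-8.394,-2.736,-1.515]}
{"k":17,"theta":[0.282,0.87,0.489,1.014],"qd":[1.017,-0.04,0.812,0.696],"ee":[-0.129,-0.496,0.337],"effort":[-3.273,-8.388,-2.764,-1.51]}
{"k":18,"theta":[0.297,0.869,0.501,1.025],"qd":[0.98,-0.052,0.801,0.687],"ee":[-0.135,-0.495,0.332],"effort":[-3.465,-8.373,-2.787,-1.505]}
{"k":19,"theta":[0.312,0.868,0.513,1.035],"qd":[0.942,-0.064,0.791,0.678],"ee":[-0.14,-0.494,0.327],"effort":[-3.64,-8.349,-2.807,-1.499]}
{"k":20,"theta":[0.326,0.867,0.525,1.045],"qd":[0.903,-0.075,0.781,0.669],"ee":[-0.145,-0.493,0.322],"effort":[-3.8,-8.318,-2.823,-1.492]}
{"k":21,"theta":[0.339,0.866,0.537,1.055],"qd":[0.863,-0.086,0.771,0.661],"ee":[-0.15,-0.492,0.317],"effort":[-3.945,-8.282,-2.836,-1.484]}
{"k":22,"theta":[0.351,0.865,0.548,1.065],"qd":[0.824,-0.095,0.761,0.653],"ee":[-0.155,-0.491,0.313],"effort":[-4.079,-8.243,-2.847,-1.476]}
{"k":23,"theta":[0.363,0.863,0.56,1.074],"qd":[0.784,-0.103,0.751,0.645],"ee":[-0.159,-0.49,0.308],"effort":[-4.201,-8.2,-2.855,-1.468]}
{"k":24,"theta":[0.375,0.862,0.571,1.084],"qd":[0.745,-0.111,0.741,0.637],"ee":[-0.163,-0.489,0.304],"effort":[-4.313,-8.156,-2.862,-1.459]}
{"k":25,"theta":[0.386,0.86,0.582,1.094],"qd":[0.707,-0.117,0.731,0.629],"ee":[-0.167,-0.488,0.3],"effort":[-4.417,-8.11,-2.867,-1.449]}
{"k":26,"theta":[0.396,0.858,0.593,1.103],"qd":[0.669,-0.122,0.721,0.621],"ee":[-0.171,-0.487,0.296],"effort":[-4.512,-8.063,-2.87,-1.44]}
{"k":27,"theta":[0.406,0.856,0.604,1.112],"qd":[0.632,-0.127,0.711,0.614],"ee":[-0.175,-0.486,0.292],"effort":[-4.6,-8.016,-2.873,-1.43]}
{"k":28,"theta":[0.415,0.854,0.614,1.121],"qd":[0.597,-0.131,0.702,0.606],"ee":[-0.178,-0.485,0.289],"effort":[-4.681,-7.969,-2.874,-1.421]}
{"k":29,"theta":[0.424,0.852,0.625,1.13],"qd":[0.562,-0.134,0.692,0.599],"ee":[-0.181,-0.483,0.285],"effort":[-4.755,-7.923,-2.874,-1.411]}
{"k":30,"theta":[0.432,0.85,0.635,1.139],"qd":[0.528,-0.136,0.683,0.591],"ee":[-0.184,-0.482,0.282],"effort":[-4.823,-7.877,-2.874,-1.401]}
{"k":31,"theta":[0.44,0.848,0.645,1.148],"qd":[0.495,-0.138,0.674,0.584],"ee":[-0.187,-0.481,0.278],"effort":[-4.886,-7.832,-2.873,-1.392]}
{"k":32,"theta":[0.447,0.846,0.655,1.157],"qd":[0.464,-0.139,0.665,0.577],"ee":[-0.19,-0.48,0.275],"effort":[-4.944,-7.788,-2.871,-1.382]}
{"k":33,"theta":[0.454,0.844,0.665,1.166],"qd":[0.433,-0.139,0.656,0.57],"ee":[-0.192,-0.478,0.272],"effort":[-4.997,-7.745,-2.869,-1.373]}
{"k":34,"theta":[0.46,0.842,0.675,1.174],"qd":[0.404,-0.139,0.647,0.563],"ee":[-0.195,-0.477,0.269],"effort":[-5.046,-7.703,-2.866,-1.363]}
{"k":35,"theta":[0.466,0.84,0.684,1.182],"qd":[0.376,-0.138,0.638,0.556],"ee":[-0.197,-0.476,0.267],"effort":[-5.09,-7.662,-2.863,-1.354]}
{"k":36,"theta":[0.471,0.838,0.694,1.191],"qd":[0.349,-0.137,0.63,0.549],"ee":[-0.199,-0.475,0.264],"effort":[-5.131,-7.623,-2.859,-1.345]}
{"k":37,"theta":[0.476,0.836,0.703,1.199],"qd":[0.323,-0.136,0.621,0.542],"ee":[-0.201,-0.473,0.261]}
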